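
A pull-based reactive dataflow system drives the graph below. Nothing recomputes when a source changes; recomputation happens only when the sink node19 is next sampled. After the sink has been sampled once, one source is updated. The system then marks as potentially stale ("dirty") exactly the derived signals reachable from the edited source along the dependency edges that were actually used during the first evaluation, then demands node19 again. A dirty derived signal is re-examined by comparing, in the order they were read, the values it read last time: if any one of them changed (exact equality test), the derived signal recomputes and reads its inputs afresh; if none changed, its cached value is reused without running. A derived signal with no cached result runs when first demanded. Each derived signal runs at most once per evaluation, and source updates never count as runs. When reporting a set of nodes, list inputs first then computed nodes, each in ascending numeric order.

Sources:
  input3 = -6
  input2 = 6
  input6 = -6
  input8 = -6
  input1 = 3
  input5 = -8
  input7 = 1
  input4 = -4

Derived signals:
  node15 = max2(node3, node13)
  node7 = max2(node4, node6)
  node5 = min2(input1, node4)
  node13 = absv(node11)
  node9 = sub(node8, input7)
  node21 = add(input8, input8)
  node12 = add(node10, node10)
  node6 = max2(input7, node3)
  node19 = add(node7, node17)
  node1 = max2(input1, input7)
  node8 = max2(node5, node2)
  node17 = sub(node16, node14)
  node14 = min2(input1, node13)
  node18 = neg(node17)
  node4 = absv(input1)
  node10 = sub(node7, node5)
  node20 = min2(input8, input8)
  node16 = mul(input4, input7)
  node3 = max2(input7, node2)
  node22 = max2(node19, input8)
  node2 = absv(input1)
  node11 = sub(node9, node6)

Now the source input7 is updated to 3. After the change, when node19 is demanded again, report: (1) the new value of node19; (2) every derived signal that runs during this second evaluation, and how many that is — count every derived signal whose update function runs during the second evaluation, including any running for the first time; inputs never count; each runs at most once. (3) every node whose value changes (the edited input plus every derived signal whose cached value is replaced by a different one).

New value of node19: -12.
Derived signals that run: node3, node6, node9, node11, node13, node14, node16, node17, node19 — 9 in total.
Values that change: input7, node9, node11, node13, node14, node16, node17, node19.
Key observation: the cutoff stops propagation at node7 — its inputs' values are unchanged, so it reuses its cache.

First evaluation (everything demanded from the output):
  node2 = absv(3) = 3
  node3 = max2(1, 3) = 3
  node4 = absv(3) = 3
  node5 = min2(3, 3) = 3
  node6 = max2(1, 3) = 3
  node7 = max2(3, 3) = 3
  node8 = max2(3, 3) = 3
  node9 = sub(3, 1) = 2
  node11 = sub(2, 3) = -1
  node13 = absv(-1) = 1
  node14 = min2(3, 1) = 1
  node16 = mul(-4, 1) = -4
  node17 = sub(-4, 1) = -5
  node19 = add(3, -5) = -2

Propagation after the edit:
  node3: runs — input7 1->3; result 3 (same value as before).
  node6: runs — input7 1->3; result 3 (same value as before).
  node7: checked — values it read are unchanged (node4 unchanged, node6 unchanged); reused cached 3 without running.
  node9: runs — input7 1->3; result 0.
  node11: runs — node9 2->0; result -3.
  node13: runs — node11 -1->-3; result 3.
  node14: runs — node13 1->3; result 3.
  node16: runs — input7 1->3; result -12.
  node17: runs — node16 -4->-12; node14 1->3; result -15.
  node19: runs — node17 -5->-15; result -12.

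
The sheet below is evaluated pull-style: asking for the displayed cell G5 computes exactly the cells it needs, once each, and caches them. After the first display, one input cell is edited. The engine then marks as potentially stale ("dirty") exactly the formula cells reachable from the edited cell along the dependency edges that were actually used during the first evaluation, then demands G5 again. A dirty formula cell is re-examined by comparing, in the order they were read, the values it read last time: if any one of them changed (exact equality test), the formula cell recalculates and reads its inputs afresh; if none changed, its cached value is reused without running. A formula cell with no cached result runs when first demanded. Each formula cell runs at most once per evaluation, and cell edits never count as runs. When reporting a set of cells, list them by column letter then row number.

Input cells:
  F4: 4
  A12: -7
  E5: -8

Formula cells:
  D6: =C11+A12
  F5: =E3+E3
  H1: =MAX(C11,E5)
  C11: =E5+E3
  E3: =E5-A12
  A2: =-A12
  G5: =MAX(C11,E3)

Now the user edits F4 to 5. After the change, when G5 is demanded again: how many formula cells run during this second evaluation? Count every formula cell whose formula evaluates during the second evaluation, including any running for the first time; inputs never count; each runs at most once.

0 formula cells run: none.
Note the shortcut — nothing in the graph depends on F4 at all, so no recomputation happens.

First demand of the output computes:
  E3 = -8 - -7 = -1
  C11 = -8 + -1 = -9
  G5 = MAX(-9, -1) = -1

After the edit, cleaning proceeds:
  no node depends on F4 at all; the second demand re-runs nothing.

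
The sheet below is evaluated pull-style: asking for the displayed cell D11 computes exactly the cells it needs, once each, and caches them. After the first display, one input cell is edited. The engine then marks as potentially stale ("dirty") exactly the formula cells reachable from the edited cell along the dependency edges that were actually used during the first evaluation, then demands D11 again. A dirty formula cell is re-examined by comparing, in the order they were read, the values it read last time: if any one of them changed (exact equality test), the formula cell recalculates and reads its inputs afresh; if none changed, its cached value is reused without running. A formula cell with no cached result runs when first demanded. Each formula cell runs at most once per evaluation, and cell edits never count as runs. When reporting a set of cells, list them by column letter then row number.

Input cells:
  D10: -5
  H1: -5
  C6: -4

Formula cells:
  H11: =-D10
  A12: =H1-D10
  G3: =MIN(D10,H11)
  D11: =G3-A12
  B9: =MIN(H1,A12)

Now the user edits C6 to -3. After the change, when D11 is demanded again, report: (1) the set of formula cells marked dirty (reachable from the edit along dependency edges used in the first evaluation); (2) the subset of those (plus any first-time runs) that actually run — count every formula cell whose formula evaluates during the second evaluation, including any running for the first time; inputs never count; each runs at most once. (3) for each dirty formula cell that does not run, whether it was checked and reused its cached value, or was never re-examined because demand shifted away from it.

The edit dirties: none.
0 formula cells run: none.
No dirty formula cell escaped a run.
Note the shortcut — nothing in the graph depends on C6 at all, so no recomputation happens.

First demand of the output computes:
  A12 = -5 - -5 = 0
  H11 = -(-5) = 5
  G3 = MIN(-5, 5) = -5
  D11 = -5 - 0 = -5

After the edit, cleaning proceeds:
  no node depends on C6 at all; the second demand re-runs nothing.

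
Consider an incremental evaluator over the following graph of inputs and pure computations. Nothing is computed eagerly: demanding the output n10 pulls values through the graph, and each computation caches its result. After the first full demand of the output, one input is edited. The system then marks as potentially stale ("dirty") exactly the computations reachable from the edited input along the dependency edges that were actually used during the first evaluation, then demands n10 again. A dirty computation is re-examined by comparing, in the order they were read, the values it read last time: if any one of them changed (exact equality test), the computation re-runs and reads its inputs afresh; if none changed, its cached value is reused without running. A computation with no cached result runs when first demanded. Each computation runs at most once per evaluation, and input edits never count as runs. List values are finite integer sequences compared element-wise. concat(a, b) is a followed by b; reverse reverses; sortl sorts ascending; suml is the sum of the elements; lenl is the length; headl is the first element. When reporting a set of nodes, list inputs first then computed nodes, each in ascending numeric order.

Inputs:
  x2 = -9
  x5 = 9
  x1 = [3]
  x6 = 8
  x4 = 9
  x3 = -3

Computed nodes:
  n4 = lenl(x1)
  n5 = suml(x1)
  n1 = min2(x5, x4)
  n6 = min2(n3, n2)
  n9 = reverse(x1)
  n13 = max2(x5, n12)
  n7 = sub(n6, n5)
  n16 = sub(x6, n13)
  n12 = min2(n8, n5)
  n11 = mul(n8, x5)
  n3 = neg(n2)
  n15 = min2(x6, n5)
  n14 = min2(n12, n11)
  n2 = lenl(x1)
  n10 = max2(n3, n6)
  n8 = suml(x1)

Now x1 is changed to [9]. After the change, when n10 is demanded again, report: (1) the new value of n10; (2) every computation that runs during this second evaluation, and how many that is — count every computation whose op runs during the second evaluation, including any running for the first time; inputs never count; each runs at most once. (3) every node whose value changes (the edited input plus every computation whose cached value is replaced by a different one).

Initial pass — values computed on the first demand:
  n2 = lenl([3]) = 1
  n3 = neg(1) = -1
  n6 = min2(-1, 1) = -1
  n10 = max2(-1, -1) = -1

Second demand — change propagation:
  n2: re-runs because x1 [3]->[9]; new result 1 (unchanged).
  n3: re-examined; everything it read last time is the same (n2 unchanged) — cache -1 kept, no run.
  n6: re-examined; everything it read last time is the same (n3 unchanged, n2 unchanged) — cache -1 kept, no run.
  n10: re-examined; everything it read last time is the same (n3 unchanged, n6 unchanged) — cache -1 kept, no run.

The important point: n2 recomputes to an identical value, and the output ends up unchanged.

n10 now evaluates to -1.
Run set: n2 (1 run).
Changed values: x1.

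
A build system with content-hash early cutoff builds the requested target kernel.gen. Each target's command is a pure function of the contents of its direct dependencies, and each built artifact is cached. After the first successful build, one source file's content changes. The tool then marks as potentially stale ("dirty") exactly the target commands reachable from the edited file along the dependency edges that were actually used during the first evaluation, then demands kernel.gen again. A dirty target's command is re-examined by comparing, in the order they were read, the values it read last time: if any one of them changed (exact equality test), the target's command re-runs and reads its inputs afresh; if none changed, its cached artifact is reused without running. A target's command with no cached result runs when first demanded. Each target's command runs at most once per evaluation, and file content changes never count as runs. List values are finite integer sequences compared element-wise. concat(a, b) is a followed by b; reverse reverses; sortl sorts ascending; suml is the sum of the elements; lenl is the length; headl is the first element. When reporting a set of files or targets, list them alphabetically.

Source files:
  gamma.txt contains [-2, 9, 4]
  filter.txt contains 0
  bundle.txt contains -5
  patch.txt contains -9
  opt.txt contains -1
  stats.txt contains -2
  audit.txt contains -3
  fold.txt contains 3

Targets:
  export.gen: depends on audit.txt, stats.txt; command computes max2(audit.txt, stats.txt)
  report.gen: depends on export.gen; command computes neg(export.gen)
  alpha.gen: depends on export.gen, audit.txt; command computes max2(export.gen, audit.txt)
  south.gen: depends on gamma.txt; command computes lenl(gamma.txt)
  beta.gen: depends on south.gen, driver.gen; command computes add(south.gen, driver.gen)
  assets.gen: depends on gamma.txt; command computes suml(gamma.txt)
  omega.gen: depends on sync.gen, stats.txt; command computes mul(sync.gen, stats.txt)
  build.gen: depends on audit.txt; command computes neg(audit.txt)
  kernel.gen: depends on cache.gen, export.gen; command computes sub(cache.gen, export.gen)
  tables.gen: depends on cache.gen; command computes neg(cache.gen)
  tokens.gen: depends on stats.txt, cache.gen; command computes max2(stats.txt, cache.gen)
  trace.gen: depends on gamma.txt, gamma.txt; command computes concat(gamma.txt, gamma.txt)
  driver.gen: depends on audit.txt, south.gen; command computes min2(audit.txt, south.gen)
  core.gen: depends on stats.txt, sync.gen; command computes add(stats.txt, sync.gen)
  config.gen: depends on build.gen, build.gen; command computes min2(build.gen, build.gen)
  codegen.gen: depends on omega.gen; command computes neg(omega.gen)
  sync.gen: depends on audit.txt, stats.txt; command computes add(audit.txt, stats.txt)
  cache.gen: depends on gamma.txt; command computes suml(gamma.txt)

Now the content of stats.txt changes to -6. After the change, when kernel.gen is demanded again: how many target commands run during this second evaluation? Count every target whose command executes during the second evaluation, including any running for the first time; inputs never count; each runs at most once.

First evaluation (everything demanded from the output):
  cache.gen = suml([-2, 9, 4]) = 11
  export.gen = max2(-3, -2) = -2
  kernel.gen = sub(11, -2) = 13

Propagation after the edit:
  export.gen: runs — stats.txt -2->-6; result -3.
  kernel.gen: runs — export.gen -2->-3; result 14.

Target commands that run: export.gen, kernel.gen — 2 in total.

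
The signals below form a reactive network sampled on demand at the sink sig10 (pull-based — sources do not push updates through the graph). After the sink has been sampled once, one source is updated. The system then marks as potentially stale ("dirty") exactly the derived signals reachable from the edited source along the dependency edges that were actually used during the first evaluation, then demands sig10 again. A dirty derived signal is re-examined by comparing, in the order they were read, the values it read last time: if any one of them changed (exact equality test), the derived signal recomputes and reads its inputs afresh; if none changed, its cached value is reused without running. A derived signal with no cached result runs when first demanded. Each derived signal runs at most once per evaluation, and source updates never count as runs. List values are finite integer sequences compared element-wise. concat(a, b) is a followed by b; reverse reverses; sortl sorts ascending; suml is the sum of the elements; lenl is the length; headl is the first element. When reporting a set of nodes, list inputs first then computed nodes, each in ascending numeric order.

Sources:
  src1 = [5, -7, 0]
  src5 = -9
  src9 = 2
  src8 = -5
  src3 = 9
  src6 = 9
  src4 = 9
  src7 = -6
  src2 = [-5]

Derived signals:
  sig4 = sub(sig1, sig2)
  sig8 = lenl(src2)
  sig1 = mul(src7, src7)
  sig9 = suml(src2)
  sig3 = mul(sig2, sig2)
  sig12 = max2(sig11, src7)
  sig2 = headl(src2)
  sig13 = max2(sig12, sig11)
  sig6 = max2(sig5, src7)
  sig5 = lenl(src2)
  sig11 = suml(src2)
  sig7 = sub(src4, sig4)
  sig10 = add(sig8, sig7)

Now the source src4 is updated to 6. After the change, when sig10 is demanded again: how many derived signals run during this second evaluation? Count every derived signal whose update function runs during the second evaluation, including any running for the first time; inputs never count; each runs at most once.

Initial pass — values computed on the first demand:
  sig1 = mul(-6, -6) = 36
  sig2 = headl([-5]) = -5
  sig4 = sub(36, -5) = 41
  sig7 = sub(9, 41) = -32
  sig8 = lenl([-5]) = 1
  sig10 = add(1, -32) = -31

Second demand — change propagation:
  sig7: re-runs because src4 9->6; new result -35.
  sig10: re-runs because sig7 -32->-35; new result -34.

Run set: sig7, sig10 (2 run).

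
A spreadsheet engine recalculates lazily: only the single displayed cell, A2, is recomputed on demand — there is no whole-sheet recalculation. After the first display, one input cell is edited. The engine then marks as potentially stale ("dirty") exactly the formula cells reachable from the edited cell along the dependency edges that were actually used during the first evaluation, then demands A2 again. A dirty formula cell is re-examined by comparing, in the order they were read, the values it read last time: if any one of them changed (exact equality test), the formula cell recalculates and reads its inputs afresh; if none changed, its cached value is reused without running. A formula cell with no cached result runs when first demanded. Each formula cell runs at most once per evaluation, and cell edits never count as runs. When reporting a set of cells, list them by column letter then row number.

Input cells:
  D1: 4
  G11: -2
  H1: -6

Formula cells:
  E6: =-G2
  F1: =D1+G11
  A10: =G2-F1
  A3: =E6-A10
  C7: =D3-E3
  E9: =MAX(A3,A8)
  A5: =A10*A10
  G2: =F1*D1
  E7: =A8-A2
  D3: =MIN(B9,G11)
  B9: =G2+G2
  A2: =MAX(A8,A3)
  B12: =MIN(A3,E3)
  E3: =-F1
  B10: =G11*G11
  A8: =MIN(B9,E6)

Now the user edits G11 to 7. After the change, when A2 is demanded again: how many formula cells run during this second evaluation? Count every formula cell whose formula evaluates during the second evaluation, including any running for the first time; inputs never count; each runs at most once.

Formula cells that run: A2, A3, A8, A10, B9, E6, F1, G2 — 8 in total.

First evaluation (everything demanded from the output):
  F1 = 4 + -2 = 2
  G2 = 2 * 4 = 8
  A10 = 8 - 2 = 6
  B9 = 8 + 8 = 16
  E6 = -(8) = -8
  A3 = -8 - 6 = -14
  A8 = MIN(16, -8) = -8
  A2 = MAX(-8, -14) = -8

Propagation after the edit:
  F1: runs — G11 -2->7; result 11.
  G2: runs — F1 2->11; result 44.
  A10: runs — G2 8->44; F1 2->11; result 33.
  B9: runs — G2 8->44; G2 8->44; result 88.
  E6: runs — G2 8->44; result -44.
  A3: runs — E6 -8->-44; A10 6->33; result -77.
  A8: runs — B9 16->88; E6 -8->-44; result -44.
  A2: runs — A8 -8->-44; A3 -14->-77; result -44.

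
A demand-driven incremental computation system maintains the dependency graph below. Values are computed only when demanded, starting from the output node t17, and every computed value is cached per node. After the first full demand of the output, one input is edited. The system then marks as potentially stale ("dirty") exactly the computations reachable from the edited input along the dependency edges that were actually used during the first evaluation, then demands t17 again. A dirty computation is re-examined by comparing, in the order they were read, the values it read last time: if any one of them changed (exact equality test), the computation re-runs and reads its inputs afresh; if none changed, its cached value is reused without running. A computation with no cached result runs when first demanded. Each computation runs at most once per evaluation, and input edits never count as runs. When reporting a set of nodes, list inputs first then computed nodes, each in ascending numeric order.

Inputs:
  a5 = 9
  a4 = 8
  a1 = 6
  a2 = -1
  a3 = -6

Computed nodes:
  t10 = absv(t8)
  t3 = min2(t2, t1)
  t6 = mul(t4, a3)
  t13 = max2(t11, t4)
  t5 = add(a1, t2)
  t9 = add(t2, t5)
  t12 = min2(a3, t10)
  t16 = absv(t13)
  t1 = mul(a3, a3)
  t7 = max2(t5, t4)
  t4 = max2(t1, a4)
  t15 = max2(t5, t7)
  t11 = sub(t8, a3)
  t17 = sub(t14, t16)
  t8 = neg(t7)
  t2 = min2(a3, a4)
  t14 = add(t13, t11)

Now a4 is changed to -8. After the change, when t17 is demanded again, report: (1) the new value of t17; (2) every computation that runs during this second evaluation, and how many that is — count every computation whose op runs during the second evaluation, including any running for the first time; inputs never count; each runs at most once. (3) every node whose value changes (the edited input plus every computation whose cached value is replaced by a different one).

New value of t17: -30.
Computations that run: t2, t4, t5, t7 — 4 in total.
Values that change: a4, t2, t5.
Key observation: the cutoff stops propagation at t8 — its inputs' values are unchanged, so it reuses its cache.

First evaluation (everything demanded from the output):
  t1 = mul(-6, -6) = 36
  t2 = min2(-6, 8) = -6
  t4 = max2(36, 8) = 36
  t5 = add(6, -6) = 0
  t7 = max2(0, 36) = 36
  t8 = neg(36) = -36
  t11 = sub(-36, -6) = -30
  t13 = max2(-30, 36) = 36
  t14 = add(36, -30) = 6
  t16 = absv(36) = 36
  t17 = sub(6, 36) = -30

Propagation after the edit:
  t2: runs — a4 8->-8; result -8.
  t4: runs — a4 8->-8; result 36 (same value as before).
  t5: runs — t2 -6->-8; result -2.
  t7: runs — t5 0->-2; result 36 (same value as before).
  t8: checked — values it read are unchanged (t7 unchanged); reused cached -36 without running.
  t11: checked — values it read are unchanged (t8 unchanged, a3 unchanged); reused cached -30 without running.
  t13: checked — values it read are unchanged (t11 unchanged, t4 unchanged); reused cached 36 without running.
  t14: checked — values it read are unchanged (t13 unchanged, t11 unchanged); reused cached 6 without running.
  t16: checked — values it read are unchanged (t13 unchanged); reused cached 36 without running.
  t17: checked — values it read are unchanged (t14 unchanged, t16 unchanged); reused cached -30 without running.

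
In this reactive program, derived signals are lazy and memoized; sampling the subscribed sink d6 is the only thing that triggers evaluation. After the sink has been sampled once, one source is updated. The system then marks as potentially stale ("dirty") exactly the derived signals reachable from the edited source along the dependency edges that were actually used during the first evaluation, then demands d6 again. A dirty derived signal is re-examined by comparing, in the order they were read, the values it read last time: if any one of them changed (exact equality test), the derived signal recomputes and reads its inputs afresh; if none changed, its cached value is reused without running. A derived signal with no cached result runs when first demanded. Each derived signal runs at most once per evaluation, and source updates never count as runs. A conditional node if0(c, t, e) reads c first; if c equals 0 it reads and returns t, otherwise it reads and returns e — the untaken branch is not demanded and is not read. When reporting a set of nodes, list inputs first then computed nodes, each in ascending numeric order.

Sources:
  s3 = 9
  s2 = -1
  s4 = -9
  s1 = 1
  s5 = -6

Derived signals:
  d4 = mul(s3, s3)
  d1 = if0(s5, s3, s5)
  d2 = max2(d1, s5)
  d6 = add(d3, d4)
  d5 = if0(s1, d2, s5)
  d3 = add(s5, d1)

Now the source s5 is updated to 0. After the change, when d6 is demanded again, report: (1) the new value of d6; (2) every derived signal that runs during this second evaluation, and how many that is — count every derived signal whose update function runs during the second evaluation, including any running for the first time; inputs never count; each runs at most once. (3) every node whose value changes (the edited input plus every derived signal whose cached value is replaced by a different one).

Demanding d6 again yields 90.
3 derived signals run: d1, d3, d6.
The nodes whose values change: s5, d1, d3, d6.

First demand of the output computes:
  d1 = if0(s5=-6 -> else branch s5) = -6
  d3 = add(-6, -6) = -12
  d4 = mul(9, 9) = 81
  d6 = add(-12, 81) = 69

After the edit, cleaning proceeds:
  d1: a read changed (s5 -6->0; s5 -6->0) — executes, giving 9.
  d3: a read changed (s5 -6->0; d1 -6->9) — executes, giving 9.
  d6: a read changed (d3 -12->9) — executes, giving 90.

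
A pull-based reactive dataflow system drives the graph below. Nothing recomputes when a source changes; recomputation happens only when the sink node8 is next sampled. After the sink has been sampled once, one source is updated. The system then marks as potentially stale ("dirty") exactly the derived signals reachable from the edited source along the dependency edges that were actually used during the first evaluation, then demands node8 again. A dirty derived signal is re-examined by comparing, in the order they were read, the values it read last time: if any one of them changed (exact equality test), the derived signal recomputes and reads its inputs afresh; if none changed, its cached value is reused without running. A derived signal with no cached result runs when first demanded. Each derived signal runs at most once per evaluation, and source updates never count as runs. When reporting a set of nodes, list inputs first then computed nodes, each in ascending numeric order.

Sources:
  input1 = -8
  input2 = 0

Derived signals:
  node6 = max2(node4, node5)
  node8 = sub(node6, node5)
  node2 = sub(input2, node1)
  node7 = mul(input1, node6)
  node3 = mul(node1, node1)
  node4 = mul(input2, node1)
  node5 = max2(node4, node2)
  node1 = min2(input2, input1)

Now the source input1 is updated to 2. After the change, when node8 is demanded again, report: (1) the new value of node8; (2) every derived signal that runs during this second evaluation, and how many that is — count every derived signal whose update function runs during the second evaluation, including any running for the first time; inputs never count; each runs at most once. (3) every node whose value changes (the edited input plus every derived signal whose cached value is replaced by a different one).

New value of node8: 0.
Derived signals that run: node1, node2, node4, node5, node6, node8 — 6 in total.
Values that change: input1, node1, node2, node5, node6.

First evaluation (everything demanded from the output):
  node1 = min2(0, -8) = -8
  node2 = sub(0, -8) = 8
  node4 = mul(0, -8) = 0
  node5 = max2(0, 8) = 8
  node6 = max2(0, 8) = 8
  node8 = sub(8, 8) = 0

Propagation after the edit:
  node1: runs — input1 -8->2; result 0.
  node2: runs — node1 -8->0; result 0.
  node4: runs — node1 -8->0; result 0 (same value as before).
  node5: runs — node2 8->0; result 0.
  node6: runs — node5 8->0; result 0.
  node8: runs — node6 8->0; node5 8->0; result 0 (same value as before).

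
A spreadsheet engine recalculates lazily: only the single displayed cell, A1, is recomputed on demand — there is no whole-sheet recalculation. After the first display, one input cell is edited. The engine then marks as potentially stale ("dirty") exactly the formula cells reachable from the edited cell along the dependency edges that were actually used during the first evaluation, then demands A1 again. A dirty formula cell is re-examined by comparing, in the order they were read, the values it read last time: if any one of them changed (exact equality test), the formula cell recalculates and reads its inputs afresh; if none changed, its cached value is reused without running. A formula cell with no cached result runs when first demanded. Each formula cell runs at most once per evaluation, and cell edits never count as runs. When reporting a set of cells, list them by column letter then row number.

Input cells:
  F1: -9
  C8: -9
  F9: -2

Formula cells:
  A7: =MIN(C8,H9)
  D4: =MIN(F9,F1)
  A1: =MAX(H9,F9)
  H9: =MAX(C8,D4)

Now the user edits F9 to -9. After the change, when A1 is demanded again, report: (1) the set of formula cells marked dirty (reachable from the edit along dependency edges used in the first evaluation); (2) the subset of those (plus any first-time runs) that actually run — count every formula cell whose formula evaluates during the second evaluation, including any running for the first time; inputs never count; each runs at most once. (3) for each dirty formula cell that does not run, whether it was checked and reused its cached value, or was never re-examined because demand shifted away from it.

First evaluation (everything demanded from the output):
  D4 = MIN(-2, -9) = -9
  H9 = MAX(-9, -9) = -9
  A1 = MAX(-9, -2) = -2

Propagation after the edit:
  D4: runs — F9 -2->-9; result -9 (same value as before).
  H9: checked — values it read are unchanged (C8 unchanged, D4 unchanged); reused cached -9 without running.
  A1: runs — F9 -2->-9; result -9.

Key observation: the cutoff stops propagation at H9 — its inputs' values are unchanged, so it reuses its cache.

Marked dirty: A1, D4, H9.
Formula cells that run: A1, D4 — 2 in total.
Checked but reused from cache: H9.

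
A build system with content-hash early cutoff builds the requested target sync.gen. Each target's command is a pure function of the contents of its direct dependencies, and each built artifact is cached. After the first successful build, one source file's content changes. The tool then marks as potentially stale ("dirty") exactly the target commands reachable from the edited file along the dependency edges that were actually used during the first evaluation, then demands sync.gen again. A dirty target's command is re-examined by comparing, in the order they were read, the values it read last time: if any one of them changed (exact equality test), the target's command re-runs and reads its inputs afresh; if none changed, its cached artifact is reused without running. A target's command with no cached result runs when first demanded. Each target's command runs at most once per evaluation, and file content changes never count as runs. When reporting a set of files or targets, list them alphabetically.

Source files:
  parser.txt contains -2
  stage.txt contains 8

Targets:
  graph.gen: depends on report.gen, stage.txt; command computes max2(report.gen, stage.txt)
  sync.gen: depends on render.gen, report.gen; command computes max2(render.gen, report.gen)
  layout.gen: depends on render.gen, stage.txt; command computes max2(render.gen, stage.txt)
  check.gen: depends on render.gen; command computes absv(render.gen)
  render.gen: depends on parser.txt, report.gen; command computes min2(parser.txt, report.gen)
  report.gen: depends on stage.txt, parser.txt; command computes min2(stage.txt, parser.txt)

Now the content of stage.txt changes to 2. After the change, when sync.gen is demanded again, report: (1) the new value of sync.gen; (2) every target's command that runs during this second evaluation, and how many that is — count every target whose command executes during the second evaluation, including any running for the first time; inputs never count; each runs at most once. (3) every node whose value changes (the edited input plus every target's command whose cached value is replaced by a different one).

New value of sync.gen: -2.
Target commands that run: report.gen — 1 in total.
Values that change: stage.txt.
Key observation: the change is absorbed at report.gen — it re-runs but produces the same value, and the output's value is unchanged.

First evaluation (everything demanded from the output):
  report.gen = min2(8, -2) = -2
  render.gen = min2(-2, -2) = -2
  sync.gen = max2(-2, -2) = -2

Propagation after the edit:
  report.gen: runs — stage.txt 8->2; result -2 (same value as before).
  render.gen: checked — values it read are unchanged (parser.txt unchanged, report.gen unchanged); reused cached -2 without running.
  sync.gen: checked — values it read are unchanged (render.gen unchanged, report.gen unchanged); reused cached -2 without running.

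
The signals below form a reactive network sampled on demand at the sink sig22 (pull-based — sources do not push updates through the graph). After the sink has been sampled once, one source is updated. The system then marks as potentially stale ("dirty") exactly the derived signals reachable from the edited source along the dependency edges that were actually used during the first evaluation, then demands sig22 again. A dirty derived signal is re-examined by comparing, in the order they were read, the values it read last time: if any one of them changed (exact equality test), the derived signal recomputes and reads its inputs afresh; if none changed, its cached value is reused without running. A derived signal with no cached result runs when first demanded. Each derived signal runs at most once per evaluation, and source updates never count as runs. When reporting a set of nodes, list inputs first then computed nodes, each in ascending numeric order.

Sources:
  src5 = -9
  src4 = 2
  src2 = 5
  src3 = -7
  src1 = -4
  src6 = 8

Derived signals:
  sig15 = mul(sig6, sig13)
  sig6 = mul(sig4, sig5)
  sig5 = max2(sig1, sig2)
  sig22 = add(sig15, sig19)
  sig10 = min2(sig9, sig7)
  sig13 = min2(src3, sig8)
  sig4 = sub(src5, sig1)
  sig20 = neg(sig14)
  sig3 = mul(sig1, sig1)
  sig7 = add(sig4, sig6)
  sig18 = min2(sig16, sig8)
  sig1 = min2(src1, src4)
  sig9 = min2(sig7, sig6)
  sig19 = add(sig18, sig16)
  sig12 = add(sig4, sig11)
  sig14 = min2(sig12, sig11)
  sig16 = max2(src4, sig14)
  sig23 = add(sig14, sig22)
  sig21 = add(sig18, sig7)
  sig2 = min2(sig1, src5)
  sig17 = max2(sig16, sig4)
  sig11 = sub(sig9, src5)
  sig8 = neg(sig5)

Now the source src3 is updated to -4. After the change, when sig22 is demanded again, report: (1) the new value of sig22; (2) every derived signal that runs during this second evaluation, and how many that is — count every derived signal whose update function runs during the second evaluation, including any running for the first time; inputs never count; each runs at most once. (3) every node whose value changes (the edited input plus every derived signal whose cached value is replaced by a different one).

sig22 now evaluates to -57.
Run set: sig13, sig15, sig22 (3 run).
Changed values: src3, sig13, sig15, sig22.

Initial pass — values computed on the first demand:
  sig1 = min2(-4, 2) = -4
  sig2 = min2(-4, -9) = -9
  sig4 = sub(-9, -4) = -5
  sig5 = max2(-4, -9) = -4
  sig6 = mul(-5, -4) = 20
  sig7 = add(-5, 20) = 15
  sig8 = neg(-4) = 4
  sig9 = min2(15, 20) = 15
  sig11 = sub(15, -9) = 24
  sig12 = add(-5, 24) = 19
  sig13 = min2(-7, 4) = -7
  sig14 = min2(19, 24) = 19
  sig15 = mul(20, -7) = -140
  sig16 = max2(2, 19) = 19
  sig18 = min2(19, 4) = 4
  sig19 = add(4, 19) = 23
  sig22 = add(-140, 23) = -117

Second demand — change propagation:
  sig13: re-runs because src3 -7->-4; new result -4.
  sig15: re-runs because sig13 -7->-4; new result -80.
  sig22: re-runs because sig15 -140->-80; new result -57.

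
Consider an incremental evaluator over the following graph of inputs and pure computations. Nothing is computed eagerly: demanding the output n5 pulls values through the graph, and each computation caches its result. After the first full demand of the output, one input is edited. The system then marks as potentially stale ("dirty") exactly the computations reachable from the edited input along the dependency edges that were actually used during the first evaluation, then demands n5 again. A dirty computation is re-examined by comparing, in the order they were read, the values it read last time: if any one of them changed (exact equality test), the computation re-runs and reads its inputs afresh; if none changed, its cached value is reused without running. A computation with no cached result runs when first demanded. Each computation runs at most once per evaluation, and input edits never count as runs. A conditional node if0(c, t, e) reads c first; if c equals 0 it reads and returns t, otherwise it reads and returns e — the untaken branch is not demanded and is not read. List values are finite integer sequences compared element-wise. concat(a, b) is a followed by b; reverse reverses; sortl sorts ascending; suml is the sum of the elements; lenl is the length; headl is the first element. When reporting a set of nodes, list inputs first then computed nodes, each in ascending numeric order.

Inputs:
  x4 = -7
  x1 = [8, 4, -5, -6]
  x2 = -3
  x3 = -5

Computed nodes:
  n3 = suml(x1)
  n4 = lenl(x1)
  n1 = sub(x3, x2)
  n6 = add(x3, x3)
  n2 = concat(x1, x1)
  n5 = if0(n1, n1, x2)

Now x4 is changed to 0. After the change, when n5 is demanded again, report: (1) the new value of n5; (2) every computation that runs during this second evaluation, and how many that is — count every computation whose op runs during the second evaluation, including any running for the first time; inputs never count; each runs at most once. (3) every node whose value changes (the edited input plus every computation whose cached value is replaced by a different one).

Initial pass — values computed on the first demand:
  n1 = sub(-5, -3) = -2
  n5 = if0(n1=-2 -> else branch x2) = -3

Second demand — change propagation:
  no demanded computation ever read x4, so the edit dirties nothing and nothing runs.

The important point: nothing the output needs ever reads x4, so the edit is invisible to it.

n5 now evaluates to -3.
Run set: none (0 run).
Changed values: x4.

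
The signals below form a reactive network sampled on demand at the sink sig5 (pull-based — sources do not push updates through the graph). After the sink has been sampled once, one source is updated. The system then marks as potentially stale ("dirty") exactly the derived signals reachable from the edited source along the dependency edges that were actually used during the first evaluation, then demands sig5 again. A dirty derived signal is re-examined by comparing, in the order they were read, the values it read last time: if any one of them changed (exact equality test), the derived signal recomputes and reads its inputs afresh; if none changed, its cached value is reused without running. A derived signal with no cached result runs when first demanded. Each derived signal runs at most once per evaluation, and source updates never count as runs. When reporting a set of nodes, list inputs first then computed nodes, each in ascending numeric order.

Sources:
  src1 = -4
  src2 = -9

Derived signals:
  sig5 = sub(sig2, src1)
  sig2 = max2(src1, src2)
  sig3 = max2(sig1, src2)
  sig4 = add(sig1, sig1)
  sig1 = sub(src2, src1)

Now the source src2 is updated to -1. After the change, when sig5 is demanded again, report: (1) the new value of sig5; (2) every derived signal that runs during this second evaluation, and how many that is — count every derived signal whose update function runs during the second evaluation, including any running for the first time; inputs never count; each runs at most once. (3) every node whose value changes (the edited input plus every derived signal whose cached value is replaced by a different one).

sig5 now evaluates to 3.
Run set: sig2, sig5 (2 run).
Changed values: src2, sig2, sig5.

Initial pass — values computed on the first demand:
  sig2 = max2(-4, -9) = -4
  sig5 = sub(-4, -4) = 0

Second demand — change propagation:
  sig2: re-runs because src2 -9->-1; new result -1.
  sig5: re-runs because sig2 -4->-1; new result 3.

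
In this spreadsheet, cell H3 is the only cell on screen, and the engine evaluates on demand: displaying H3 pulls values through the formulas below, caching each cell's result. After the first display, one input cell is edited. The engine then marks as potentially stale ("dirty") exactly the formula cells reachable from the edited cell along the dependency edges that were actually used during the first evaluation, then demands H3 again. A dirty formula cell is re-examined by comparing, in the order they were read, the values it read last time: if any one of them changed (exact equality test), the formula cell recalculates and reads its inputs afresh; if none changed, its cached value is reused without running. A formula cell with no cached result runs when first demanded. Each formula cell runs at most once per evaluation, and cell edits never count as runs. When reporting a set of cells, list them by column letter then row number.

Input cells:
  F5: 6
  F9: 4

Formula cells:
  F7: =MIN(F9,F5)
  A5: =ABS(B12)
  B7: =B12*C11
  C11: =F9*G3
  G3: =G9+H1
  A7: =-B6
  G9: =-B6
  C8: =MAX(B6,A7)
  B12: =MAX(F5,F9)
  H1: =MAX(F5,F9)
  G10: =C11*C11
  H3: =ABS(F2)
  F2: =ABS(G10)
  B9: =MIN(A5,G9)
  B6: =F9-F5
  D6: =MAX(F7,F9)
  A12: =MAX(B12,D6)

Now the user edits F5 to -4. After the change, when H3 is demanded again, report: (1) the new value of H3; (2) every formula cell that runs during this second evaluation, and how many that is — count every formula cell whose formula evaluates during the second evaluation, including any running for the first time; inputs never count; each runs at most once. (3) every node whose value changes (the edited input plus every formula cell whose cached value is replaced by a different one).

H3 now evaluates to 256.
Run set: B6, C11, F2, G3, G9, G10, H1, H3 (8 run).
Changed values: B6, C11, F2, F5, G3, G9, G10, H1, H3.

Initial pass — values computed on the first demand:
  B6 = 4 - 6 = -2
  G9 = -(-2) = 2
  H1 = MAX(6, 4) = 6
  G3 = 2 + 6 = 8
  C11 = 4 * 8 = 32
  G10 = 32 * 32 = 1024
  F2 = ABS(1024) = 1024
  H3 = ABS(1024) = 1024

Second demand — change propagation:
  B6: re-runs because F5 6->-4; new result 8.
  G9: re-runs because B6 -2->8; new result -8.
  H1: re-runs because F5 6->-4; new result 4.
  G3: re-runs because G9 2->-8; H1 6->4; new result -4.
  C11: re-runs because G3 8->-4; new result -16.
  G10: re-runs because C11 32->-16; C11 32->-16; new result 256.
  F2: re-runs because G10 1024->256; new result 256.
  H3: re-runs because F2 1024->256; new result 256.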